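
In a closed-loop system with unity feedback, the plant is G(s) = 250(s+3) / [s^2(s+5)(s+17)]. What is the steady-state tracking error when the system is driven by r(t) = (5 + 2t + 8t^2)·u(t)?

136/75

The open loop has two poles at the origin → type 2 system. Taking each input component in turn:
  • 5: tracked with zero error.
  • 2t: tracked with zero error.
  • 8t^2: e_ss = 16/K_a with K_a=150/17 → 136/75.
Total e_ss = 136/75.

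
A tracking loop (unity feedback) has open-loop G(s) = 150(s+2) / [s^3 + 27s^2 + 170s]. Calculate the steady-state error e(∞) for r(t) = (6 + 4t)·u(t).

34/15

Factoring s from the denominator leaves a polynomial with constant term 170, so the system is type 1. Treating each term separately:
  • 6: tracked with zero error.
  • 4t: e_ss = 4/K_v with K_v=30/17 → 34/15.
Total e_ss = 34/15.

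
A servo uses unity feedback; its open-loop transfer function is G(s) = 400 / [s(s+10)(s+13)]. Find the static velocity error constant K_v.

G(s) has one factor of s in the denominator, so the system is type 1.
K_v = lim_{s→0} s·G(s) = 400 / (10·13) = 40/13.

40/13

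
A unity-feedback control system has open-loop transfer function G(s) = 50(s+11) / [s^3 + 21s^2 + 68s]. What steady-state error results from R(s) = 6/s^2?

The denominator has no term below 68s — 1 pole at s=0, type 1.
K_v = lim_{s→0} s·G(s) = 50·11 / 68 = 275/34.
e_ss = 6/K_v = 6/(275/34) = 204/275.

204/275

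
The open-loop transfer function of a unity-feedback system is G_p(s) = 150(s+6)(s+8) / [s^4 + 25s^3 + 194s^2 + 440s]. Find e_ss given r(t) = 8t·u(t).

22/45

Lowest-order denominator term is 440s, so the open loop has 1 pole at the origin → type 1 system.
K_v = lim_{s→0} s·G_p(s) = 150·6·8 / 440 = 180/11.
e_ss = 8/K_v = 8/(180/11) = 22/45.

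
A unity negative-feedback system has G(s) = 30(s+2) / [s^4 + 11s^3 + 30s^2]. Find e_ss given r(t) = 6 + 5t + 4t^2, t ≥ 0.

4

The denominator has no term below 30s^2 — 2 poles at s=0, type 2. Taking each input component in turn:
  • 6: tracked with zero error.
  • 5t: tracked with zero error.
  • 4t^2: e_ss = 8/K_a with K_a=2 → 4.
Total e_ss = 4.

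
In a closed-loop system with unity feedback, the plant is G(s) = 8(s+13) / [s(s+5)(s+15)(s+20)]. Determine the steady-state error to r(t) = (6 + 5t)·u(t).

1875/26

System type = 1 (one pole at s=0). By superposition:
  • 6: tracked with zero error.
  • 5t: e_ss = 5/K_v with K_v=26/375 → 1875/26.
Total e_ss = 1875/26.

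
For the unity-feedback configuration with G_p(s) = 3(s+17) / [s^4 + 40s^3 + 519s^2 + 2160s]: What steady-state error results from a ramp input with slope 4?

2880/17

The denominator has no term below 2160s — 1 pole at s=0, type 1.
K_v = lim_{s→0} s·G_p(s) = 3·17 / 2160 = 17/720.
e_ss = 4/K_v = 4/(17/720) = 2880/17.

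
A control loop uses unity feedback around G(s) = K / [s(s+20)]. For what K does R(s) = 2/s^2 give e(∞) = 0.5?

80

G(s) has one factor of s in the denominator, so the system is type 1.
K_v = lim_{s→0} s·G(s) = K / (20) = 0.05·K.
e_ss = 2/K_v = 0.5 ⇒ K_v = 4 ⇒ K = 4/0.05 = 80.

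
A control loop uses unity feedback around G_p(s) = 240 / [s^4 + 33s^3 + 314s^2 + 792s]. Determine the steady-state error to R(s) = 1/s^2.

3.3

Factoring s from the denominator leaves a polynomial with constant term 792, so the system is type 1.
K_v = lim_{s→0} s·G_p(s) = 240 / 792 = 10/33.
e_ss = 1/K_v = 1/(10/33) = 3.3.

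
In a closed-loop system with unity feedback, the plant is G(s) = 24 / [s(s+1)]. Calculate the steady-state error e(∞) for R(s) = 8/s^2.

The open loop has one pole at the origin → type 1 system.
K_v = lim_{s→0} s·G(s) = 24 / (1) = 24.
e_ss = 8/K_v = 8/24 = 1/3.

1/3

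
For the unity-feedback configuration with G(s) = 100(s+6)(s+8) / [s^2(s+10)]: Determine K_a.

System type = 2 (two poles at s=0).
K_a = lim_{s→0} s^2·G(s) = 100·6·8 / (10) = 480.

480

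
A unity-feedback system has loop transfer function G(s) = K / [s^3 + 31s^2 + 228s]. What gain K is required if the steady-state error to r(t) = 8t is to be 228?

The denominator has no term below 228s — 1 pole at s=0, type 1.
K_v = lim_{s→0} s·G(s) = K / 228 = (1/228)·K.
e_ss = 8/K_v = 228 ⇒ K_v = 2/57 ⇒ K = (2/57)/(1/228) = 8.

8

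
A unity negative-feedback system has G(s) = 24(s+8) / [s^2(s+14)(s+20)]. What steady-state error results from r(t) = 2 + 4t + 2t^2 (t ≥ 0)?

System type = 2 (two poles at s=0). Treating each term separately:
  • 2: tracked with zero error.
  • 4t: tracked with zero error.
  • 2t^2: e_ss = 4/K_a with K_a=24/35 → 35/6.
Total e_ss = 35/6.

35/6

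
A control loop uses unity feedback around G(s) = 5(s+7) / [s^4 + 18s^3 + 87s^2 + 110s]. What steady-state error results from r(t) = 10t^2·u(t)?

infinity

The denominator has no term below 110s — 1 pole at s=0, type 1.
For a type-1 system K_a = 0, so e_ss to a parabolic input is unbounded.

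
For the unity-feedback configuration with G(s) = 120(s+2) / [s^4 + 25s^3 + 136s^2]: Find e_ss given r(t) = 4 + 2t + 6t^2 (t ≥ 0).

6.8

Factoring s^2 from the denominator leaves a polynomial with constant term 136, so the system is type 2. Taking each input component in turn:
  • 4: tracked with zero error.
  • 2t: tracked with zero error.
  • 6t^2: e_ss = 12/K_a with K_a=30/17 → 6.8.
Total e_ss = 6.8.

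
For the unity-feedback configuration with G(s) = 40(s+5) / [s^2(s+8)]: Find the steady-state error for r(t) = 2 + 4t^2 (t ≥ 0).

0.32

G(s) has two factors of s in the denominator, so the system is type 2. Treating each term separately:
  • 2: tracked with zero error.
  • 4t^2: e_ss = 8/K_a with K_a=25 → 0.32.
Total e_ss = 0.32.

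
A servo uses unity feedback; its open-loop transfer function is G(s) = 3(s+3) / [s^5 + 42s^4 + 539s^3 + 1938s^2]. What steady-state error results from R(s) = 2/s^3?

Lowest-order denominator term is 1938s^2, so the open loop has 2 poles at the origin → type 2 system.
K_a = lim_{s→0} s^2·G(s) = 3·3 / 1938 = 3/646.
r(t) = t^2 gives R(s) = 2/s^3.
e_ss = 2/K_a = 2/(3/646) = 1292/3.

1292/3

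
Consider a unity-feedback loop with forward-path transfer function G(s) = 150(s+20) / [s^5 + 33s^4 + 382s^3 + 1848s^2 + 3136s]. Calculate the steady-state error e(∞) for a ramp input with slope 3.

Factoring s from the denominator leaves a polynomial with constant term 3136, so the system is type 1.
K_v = lim_{s→0} s·G(s) = 150·20 / 3136 = 375/392.
e_ss = 3/K_v = 3/(375/392) = 3.136.

3.136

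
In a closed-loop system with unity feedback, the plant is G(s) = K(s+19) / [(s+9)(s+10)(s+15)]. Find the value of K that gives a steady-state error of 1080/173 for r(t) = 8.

System type = 0 (no poles at s=0).
K_p = lim_{s→0} G(s) = K·19 / (9·10·15) = (19/1350)·K.
e_ss = 8/(1 + K_p) = 1080/173 ⇒ 1 + (19/1350)·K = 173/135 ⇒ K = 20.

20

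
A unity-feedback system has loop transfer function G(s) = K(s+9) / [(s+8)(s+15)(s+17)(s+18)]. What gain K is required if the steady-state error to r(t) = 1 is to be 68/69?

60

System type = 0 (no poles at s=0).
K_p = lim_{s→0} G(s) = K·9 / (8·15·17·18) = (1/4080)·K.
e_ss = 1/(1 + K_p) = 68/69 ⇒ 1 + (1/4080)·K = 69/68 ⇒ K = 60.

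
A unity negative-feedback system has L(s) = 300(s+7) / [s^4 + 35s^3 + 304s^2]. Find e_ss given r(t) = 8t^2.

1216/525

Lowest-order denominator term is 304s^2, so the open loop has 2 poles at the origin → type 2 system.
K_a = lim_{s→0} s^2·L(s) = 300·7 / 304 = 525/76.
r(t) = 8t^2 gives R(s) = 16/s^3.
e_ss = 16/K_a = 16/(525/76) = 1216/525.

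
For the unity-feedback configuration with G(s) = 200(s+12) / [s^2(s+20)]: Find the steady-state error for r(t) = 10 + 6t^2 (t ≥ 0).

G(s) has two factors of s in the denominator, so the system is type 2. Treating each term separately:
  • 10: tracked with zero error.
  • 6t^2: e_ss = 12/K_a with K_a=120 → 0.1.
Total e_ss = 0.1.

0.1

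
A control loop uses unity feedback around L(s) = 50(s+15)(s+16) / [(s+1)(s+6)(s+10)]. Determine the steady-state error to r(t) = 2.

2/201

The open loop has no poles at the origin → type 0 system.
K_p = lim_{s→0} L(s) = 50·15·16 / (1·6·10) = 200.
e_ss = 2/(1 + K_p) = 2/201.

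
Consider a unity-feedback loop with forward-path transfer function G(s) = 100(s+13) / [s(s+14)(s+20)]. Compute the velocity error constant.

G(s) has one factor of s in the denominator, so the system is type 1.
K_v = lim_{s→0} s·G(s) = 100·13 / (14·20) = 65/14.

65/14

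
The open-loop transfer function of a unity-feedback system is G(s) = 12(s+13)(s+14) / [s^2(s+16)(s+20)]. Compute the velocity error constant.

infinity

K_v = lim_{s→0} s·G(s); with 2 poles at the origin the limit diverges, so K_v = ∞.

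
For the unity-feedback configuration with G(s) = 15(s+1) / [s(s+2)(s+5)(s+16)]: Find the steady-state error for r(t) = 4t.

The open loop has one pole at the origin → type 1 system.
K_v = lim_{s→0} s·G(s) = 15·1 / (2·5·16) = 3/32.
e_ss = 4/K_v = 4/(3/32) = 128/3.

128/3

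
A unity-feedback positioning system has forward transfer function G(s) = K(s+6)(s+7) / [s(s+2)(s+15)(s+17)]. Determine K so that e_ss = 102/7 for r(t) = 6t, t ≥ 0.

G(s) has one factor of s in the denominator, so the system is type 1.
K_v = lim_{s→0} s·G(s) = K·6·7 / (2·15·17) = (7/85)·K.
e_ss = 6/K_v = 102/7 ⇒ K_v = 7/17 ⇒ K = (7/17)/(7/85) = 5.

5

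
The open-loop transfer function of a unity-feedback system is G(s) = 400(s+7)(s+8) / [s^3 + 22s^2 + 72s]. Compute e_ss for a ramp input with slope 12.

27/700

Lowest-order denominator term is 72s, so the open loop has 1 pole at the origin → type 1 system.
K_v = lim_{s→0} s·G(s) = 400·7·8 / 72 = 2800/9.
e_ss = 12/K_v = 12/(2800/9) = 27/700.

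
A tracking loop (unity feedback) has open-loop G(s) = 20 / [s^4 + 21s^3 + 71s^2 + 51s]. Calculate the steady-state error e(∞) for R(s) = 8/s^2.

20.4

The denominator has no term below 51s — 1 pole at s=0, type 1.
K_v = lim_{s→0} s·G(s) = 20 / 51 = 20/51.
e_ss = 8/K_v = 8/(20/51) = 20.4.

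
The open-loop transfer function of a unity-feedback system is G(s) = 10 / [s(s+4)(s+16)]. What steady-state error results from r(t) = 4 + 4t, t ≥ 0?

25.6

System type = 1 (one pole at s=0). Treating each term separately:
  • 4: tracked with zero error.
  • 4t: e_ss = 4/K_v with K_v=5/32 → 25.6.
Total e_ss = 25.6.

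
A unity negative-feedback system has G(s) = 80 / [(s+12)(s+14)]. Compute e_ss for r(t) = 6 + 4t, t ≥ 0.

G(s) has no factors of s in the denominator, so the system is type 0. Taking each input component in turn:
  • 6: e_ss = 6/(1+K_p) with K_p=10/21 → 126/31.
  • 4t: a type-0 system cannot track it, e_ss → ∞.
The unbounded component dominates.

infinity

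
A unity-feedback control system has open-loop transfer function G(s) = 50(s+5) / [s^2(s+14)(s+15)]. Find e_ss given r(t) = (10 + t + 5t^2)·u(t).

System type = 2 (two poles at s=0). Taking each input component in turn:
  • 10: tracked with zero error.
  • t: tracked with zero error.
  • 5t^2: e_ss = 10/K_a with K_a=25/21 → 8.4.
Total e_ss = 8.4.

8.4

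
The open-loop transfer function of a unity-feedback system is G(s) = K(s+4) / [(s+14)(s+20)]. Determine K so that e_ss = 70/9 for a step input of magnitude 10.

20

No free integrators in G(s): this is a type 0 system.
K_p = lim_{s→0} G(s) = K·4 / (14·20) = (1/70)·K.
e_ss = 10/(1 + K_p) = 70/9 ⇒ 1 + (1/70)·K = 9/7 ⇒ K = 20.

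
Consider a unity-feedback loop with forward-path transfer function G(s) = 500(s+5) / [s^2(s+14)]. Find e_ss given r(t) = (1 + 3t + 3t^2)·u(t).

0.0336

System type = 2 (two poles at s=0). Taking each input component in turn:
  • 1: tracked with zero error.
  • 3t: tracked with zero error.
  • 3t^2: e_ss = 6/K_a with K_a=1250/7 → 0.0336.
Total e_ss = 0.0336.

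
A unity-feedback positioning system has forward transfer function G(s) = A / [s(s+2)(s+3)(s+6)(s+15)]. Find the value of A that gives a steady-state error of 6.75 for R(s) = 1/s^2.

80

G(s) has one factor of s in the denominator, so the system is type 1.
K_v = lim_{s→0} s·G(s) = A / (2·3·6·15) = (1/540)·A.
e_ss = 1/K_v = 6.75 ⇒ K_v = 4/27 ⇒ A = (4/27)/(1/540) = 80.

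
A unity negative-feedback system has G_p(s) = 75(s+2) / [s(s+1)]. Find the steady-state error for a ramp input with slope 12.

One free integrator in G_p(s): this is a type 1 system.
K_v = lim_{s→0} s·G_p(s) = 75·2 / (1) = 150.
e_ss = 12/K_v = 12/150 = 0.08.

0.08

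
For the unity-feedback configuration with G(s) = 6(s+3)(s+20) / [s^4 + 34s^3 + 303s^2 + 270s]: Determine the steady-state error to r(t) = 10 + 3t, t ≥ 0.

The denominator has no term below 270s — 1 pole at s=0, type 1. Treating each term separately:
  • 10: tracked with zero error.
  • 3t: e_ss = 3/K_v with K_v=4/3 → 2.25.
Total e_ss = 2.25.

2.25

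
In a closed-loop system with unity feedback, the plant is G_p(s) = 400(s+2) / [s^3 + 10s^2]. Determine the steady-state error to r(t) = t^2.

Lowest-order denominator term is 10s^2, so the open loop has 2 poles at the origin → type 2 system.
K_a = lim_{s→0} s^2·G_p(s) = 400·2 / 10 = 80.
r(t) = t^2 gives R(s) = 2/s^3.
e_ss = 2/K_a = 2/80 = 0.025.

0.025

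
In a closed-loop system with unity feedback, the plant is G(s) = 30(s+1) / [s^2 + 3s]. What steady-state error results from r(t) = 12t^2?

Factoring s from the denominator leaves a polynomial with constant term 3, so the system is type 1.
For a type-1 system K_a = 0, so e_ss to a parabolic input is unbounded.

infinity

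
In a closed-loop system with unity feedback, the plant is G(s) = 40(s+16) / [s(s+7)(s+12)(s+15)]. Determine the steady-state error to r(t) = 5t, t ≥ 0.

The open loop has one pole at the origin → type 1 system.
K_v = lim_{s→0} s·G(s) = 40·16 / (7·12·15) = 32/63.
e_ss = 5/K_v = 5/(32/63) = 315/32.

315/32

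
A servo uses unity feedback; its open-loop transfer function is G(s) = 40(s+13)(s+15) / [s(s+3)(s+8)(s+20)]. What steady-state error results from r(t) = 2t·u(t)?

One free integrator in G(s): this is a type 1 system.
K_v = lim_{s→0} s·G(s) = 40·13·15 / (3·8·20) = 16.25.
e_ss = 2/K_v = 2/16.25 = 8/65.

8/65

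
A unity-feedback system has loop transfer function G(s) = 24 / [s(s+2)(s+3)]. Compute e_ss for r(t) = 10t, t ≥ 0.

The open loop has one pole at the origin → type 1 system.
K_v = lim_{s→0} s·G(s) = 24 / (2·3) = 4.
e_ss = 10/K_v = 10/4 = 2.5.

2.5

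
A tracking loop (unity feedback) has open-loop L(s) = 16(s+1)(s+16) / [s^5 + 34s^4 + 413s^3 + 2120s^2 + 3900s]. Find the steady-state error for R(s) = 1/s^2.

975/64

Factoring s from the denominator leaves a polynomial with constant term 3900, so the system is type 1.
K_v = lim_{s→0} s·L(s) = 16·1·16 / 3900 = 64/975.
e_ss = 1/K_v = 1/(64/975) = 975/64.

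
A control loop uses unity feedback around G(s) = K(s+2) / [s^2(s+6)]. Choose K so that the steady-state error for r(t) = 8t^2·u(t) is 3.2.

Two free integrators in G(s): this is a type 2 system.
K_a = lim_{s→0} s^2·G(s) = K·2 / (6) = (1/3)·K.
e_ss = 16/K_a = 3.2 ⇒ K_a = 5 ⇒ K = 5/(1/3) = 15.

15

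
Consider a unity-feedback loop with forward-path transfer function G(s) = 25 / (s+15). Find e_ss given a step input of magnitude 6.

2.25

System type = 0 (no poles at s=0).
K_p = lim_{s→0} G(s) = 25 / (15) = 5/3.
e_ss = 6/(1 + K_p) = 6/(8/3) = 2.25.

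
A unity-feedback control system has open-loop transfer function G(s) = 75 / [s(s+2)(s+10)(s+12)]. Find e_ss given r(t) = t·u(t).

The open loop has one pole at the origin → type 1 system.
K_v = lim_{s→0} s·G(s) = 75 / (2·10·12) = 0.3125.
e_ss = 1/K_v = 1/0.3125 = 3.2.

3.2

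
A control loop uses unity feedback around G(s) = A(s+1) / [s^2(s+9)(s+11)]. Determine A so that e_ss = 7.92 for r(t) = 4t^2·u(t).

The open loop has two poles at the origin → type 2 system.
K_a = lim_{s→0} s^2·G(s) = A·1 / (9·11) = (1/99)·A.
e_ss = 8/K_a = 7.92 ⇒ K_a = 100/99 ⇒ A = (100/99)/(1/99) = 100.

100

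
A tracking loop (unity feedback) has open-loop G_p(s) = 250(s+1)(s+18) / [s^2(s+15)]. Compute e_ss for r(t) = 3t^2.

0.02

G_p(s) has two factors of s in the denominator, so the system is type 2.
K_a = lim_{s→0} s^2·G_p(s) = 250·1·18 / (15) = 300.
r(t) = 3t^2 gives R(s) = 6/s^3.
e_ss = 6/K_a = 6/300 = 0.02.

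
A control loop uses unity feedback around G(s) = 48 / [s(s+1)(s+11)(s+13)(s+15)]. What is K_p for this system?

K_p = lim_{s→0} G(s); with 1 pole at the origin the limit diverges, so K_p = ∞.

infinity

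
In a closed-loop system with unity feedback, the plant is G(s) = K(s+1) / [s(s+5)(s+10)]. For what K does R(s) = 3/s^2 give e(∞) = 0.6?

System type = 1 (one pole at s=0).
K_v = lim_{s→0} s·G(s) = K·1 / (5·10) = 0.02·K.
e_ss = 3/K_v = 0.6 ⇒ K_v = 5 ⇒ K = 5/0.02 = 250.

250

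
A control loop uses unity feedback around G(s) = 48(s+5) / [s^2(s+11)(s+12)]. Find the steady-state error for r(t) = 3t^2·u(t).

3.3

The open loop has two poles at the origin → type 2 system.
K_a = lim_{s→0} s^2·G(s) = 48·5 / (11·12) = 20/11.
r(t) = 3t^2 gives R(s) = 6/s^3.
e_ss = 6/K_a = 6/(20/11) = 3.3.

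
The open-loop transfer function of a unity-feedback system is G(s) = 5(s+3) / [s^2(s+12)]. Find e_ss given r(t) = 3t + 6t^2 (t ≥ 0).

9.6

G(s) has two factors of s in the denominator, so the system is type 2. Treating each term separately:
  • 3t: tracked with zero error.
  • 6t^2: e_ss = 12/K_a with K_a=1.25 → 9.6.
Total e_ss = 9.6.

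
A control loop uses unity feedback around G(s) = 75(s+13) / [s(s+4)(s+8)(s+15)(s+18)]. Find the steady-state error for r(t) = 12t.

6912/65

System type = 1 (one pole at s=0).
K_v = lim_{s→0} s·G(s) = 75·13 / (4·8·15·18) = 65/576.
e_ss = 12/K_v = 12/(65/576) = 6912/65.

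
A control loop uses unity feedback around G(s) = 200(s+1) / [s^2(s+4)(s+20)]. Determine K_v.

infinity

K_v = lim_{s→0} s·G(s); with 2 poles at the origin the limit diverges, so K_v = ∞.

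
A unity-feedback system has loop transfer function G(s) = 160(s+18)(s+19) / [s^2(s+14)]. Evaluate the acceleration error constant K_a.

Two free integrators in G(s): this is a type 2 system.
K_a = lim_{s→0} s^2·G(s) = 160·18·19 / (14) = 27360/7.

27360/7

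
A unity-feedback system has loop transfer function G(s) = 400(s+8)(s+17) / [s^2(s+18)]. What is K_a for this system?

27200/9

Two free integrators in G(s): this is a type 2 system.
K_a = lim_{s→0} s^2·G(s) = 400·8·17 / (18) = 27200/9.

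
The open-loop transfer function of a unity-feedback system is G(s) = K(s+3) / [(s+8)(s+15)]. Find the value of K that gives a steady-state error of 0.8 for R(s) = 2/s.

60

The open loop has no poles at the origin → type 0 system.
K_p = lim_{s→0} G(s) = K·3 / (8·15) = 0.025·K.
e_ss = 2/(1 + K_p) = 0.8 ⇒ 1 + 0.025·K = 2.5 ⇒ K = 60.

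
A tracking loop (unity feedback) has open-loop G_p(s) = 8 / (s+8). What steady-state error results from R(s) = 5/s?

2.5

No free integrators in G_p(s): this is a type 0 system.
K_p = lim_{s→0} G_p(s) = 8 / (8) = 1.
e_ss = 5/(1 + K_p) = 5/2 = 2.5.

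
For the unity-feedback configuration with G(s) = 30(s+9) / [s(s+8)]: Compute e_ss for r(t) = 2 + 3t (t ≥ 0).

One free integrator in G(s): this is a type 1 system. Taking each input component in turn:
  • 2: tracked with zero error.
  • 3t: e_ss = 3/K_v with K_v=33.75 → 4/45.
Total e_ss = 4/45.

4/45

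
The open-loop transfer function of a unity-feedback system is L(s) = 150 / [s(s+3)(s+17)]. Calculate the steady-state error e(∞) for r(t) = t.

L(s) has one factor of s in the denominator, so the system is type 1.
K_v = lim_{s→0} s·L(s) = 150 / (3·17) = 50/17.
e_ss = 1/K_v = 1/(50/17) = 0.34.

0.34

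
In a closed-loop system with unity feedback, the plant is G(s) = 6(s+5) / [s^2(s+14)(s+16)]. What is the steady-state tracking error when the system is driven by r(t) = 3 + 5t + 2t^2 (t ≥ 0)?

448/15

G(s) has two factors of s in the denominator, so the system is type 2. By superposition:
  • 3: tracked with zero error.
  • 5t: tracked with zero error.
  • 2t^2: e_ss = 4/K_a with K_a=15/112 → 448/15.
Total e_ss = 448/15.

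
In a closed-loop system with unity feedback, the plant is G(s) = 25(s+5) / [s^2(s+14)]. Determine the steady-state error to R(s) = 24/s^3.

2.688

System type = 2 (two poles at s=0).
K_a = lim_{s→0} s^2·G(s) = 25·5 / (14) = 125/14.
r(t) = 12t^2 gives R(s) = 24/s^3.
e_ss = 24/K_a = 24/(125/14) = 2.688.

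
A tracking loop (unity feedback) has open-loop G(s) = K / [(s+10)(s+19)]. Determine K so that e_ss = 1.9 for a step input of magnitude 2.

System type = 0 (no poles at s=0).
K_p = lim_{s→0} G(s) = K / (10·19) = (1/190)·K.
e_ss = 2/(1 + K_p) = 1.9 ⇒ 1 + (1/190)·K = 20/19 ⇒ K = 10.

10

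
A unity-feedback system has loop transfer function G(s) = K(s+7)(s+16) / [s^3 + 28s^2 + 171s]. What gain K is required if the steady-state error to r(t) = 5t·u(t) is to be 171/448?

Factoring s from the denominator leaves a polynomial with constant term 171, so the system is type 1.
K_v = lim_{s→0} s·G(s) = K·7·16 / 171 = (112/171)·K.
e_ss = 5/K_v = 171/448 ⇒ K_v = 2240/171 ⇒ K = (2240/171)/(112/171) = 20.

20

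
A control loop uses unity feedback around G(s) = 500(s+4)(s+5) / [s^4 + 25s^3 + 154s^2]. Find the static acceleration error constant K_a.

Factoring s^2 from the denominator leaves a polynomial with constant term 154, so the system is type 2.
K_a = lim_{s→0} s^2·G(s) = 500·4·5 / 154 = 5000/77.

5000/77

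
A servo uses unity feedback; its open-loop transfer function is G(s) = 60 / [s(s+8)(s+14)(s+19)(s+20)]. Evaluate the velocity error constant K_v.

One free integrator in G(s): this is a type 1 system.
K_v = lim_{s→0} s·G(s) = 60 / (8·14·19·20) = 3/2128.

3/2128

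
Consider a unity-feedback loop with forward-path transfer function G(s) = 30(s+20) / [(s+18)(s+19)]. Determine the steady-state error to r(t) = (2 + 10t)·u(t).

infinity

System type = 0 (no poles at s=0). Treating each term separately:
  • 2: e_ss = 2/(1+K_p) with K_p=100/57 → 114/157.
  • 10t: a type-0 system cannot track it, e_ss → ∞.
The unbounded component dominates.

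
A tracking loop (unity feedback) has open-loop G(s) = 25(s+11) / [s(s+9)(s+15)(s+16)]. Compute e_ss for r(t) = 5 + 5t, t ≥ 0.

System type = 1 (one pole at s=0). By superposition:
  • 5: tracked with zero error.
  • 5t: e_ss = 5/K_v with K_v=55/432 → 432/11.
Total e_ss = 432/11.

432/11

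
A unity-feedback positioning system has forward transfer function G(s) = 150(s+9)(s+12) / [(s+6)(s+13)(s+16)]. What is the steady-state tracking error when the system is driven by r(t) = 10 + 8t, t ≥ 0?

No free integrators in G(s): this is a type 0 system. By superposition:
  • 10: e_ss = 10/(1+K_p) with K_p=675/52 → 520/727.
  • 8t: a type-0 system cannot track it, e_ss → ∞.
The unbounded component dominates.

infinity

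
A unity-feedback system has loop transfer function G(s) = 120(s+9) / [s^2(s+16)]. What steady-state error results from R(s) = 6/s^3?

The open loop has two poles at the origin → type 2 system.
K_a = lim_{s→0} s^2·G(s) = 120·9 / (16) = 67.5.
r(t) = 3t^2 gives R(s) = 6/s^3.
e_ss = 6/K_a = 6/67.5 = 4/45.

4/45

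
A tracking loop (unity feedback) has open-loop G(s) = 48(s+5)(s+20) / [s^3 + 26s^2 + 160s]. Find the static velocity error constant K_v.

30

The denominator has no term below 160s — 1 pole at s=0, type 1.
K_v = lim_{s→0} s·G(s) = 48·5·20 / 160 = 30.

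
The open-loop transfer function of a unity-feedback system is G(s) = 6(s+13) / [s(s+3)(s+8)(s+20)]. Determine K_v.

G(s) has one factor of s in the denominator, so the system is type 1.
K_v = lim_{s→0} s·G(s) = 6·13 / (3·8·20) = 0.1625.

0.1625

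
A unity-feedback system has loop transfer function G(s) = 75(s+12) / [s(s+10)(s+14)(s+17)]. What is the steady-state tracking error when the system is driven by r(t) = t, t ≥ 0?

System type = 1 (one pole at s=0).
K_v = lim_{s→0} s·G(s) = 75·12 / (10·14·17) = 45/119.
e_ss = 1/K_v = 1/(45/119) = 119/45.

119/45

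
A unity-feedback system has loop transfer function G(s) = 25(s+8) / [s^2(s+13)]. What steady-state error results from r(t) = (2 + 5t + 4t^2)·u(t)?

The open loop has two poles at the origin → type 2 system. Treating each term separately:
  • 2: tracked with zero error.
  • 5t: tracked with zero error.
  • 4t^2: e_ss = 8/K_a with K_a=200/13 → 0.52.
Total e_ss = 0.52.

0.52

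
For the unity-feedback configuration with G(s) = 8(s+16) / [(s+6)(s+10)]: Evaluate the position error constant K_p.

No free integrators in G(s): this is a type 0 system.
K_p = lim_{s→0} G(s) = 8·16 / (6·10) = 32/15.

32/15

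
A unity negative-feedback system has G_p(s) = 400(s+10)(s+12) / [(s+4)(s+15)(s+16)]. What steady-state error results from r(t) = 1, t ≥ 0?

1/51

The open loop has no poles at the origin → type 0 system.
K_p = lim_{s→0} G_p(s) = 400·10·12 / (4·15·16) = 50.
e_ss = 1/(1 + K_p) = 1/51.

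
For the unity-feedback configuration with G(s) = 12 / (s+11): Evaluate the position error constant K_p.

12/11

No free integrators in G(s): this is a type 0 system.
K_p = lim_{s→0} G(s) = 12 / (11) = 12/11.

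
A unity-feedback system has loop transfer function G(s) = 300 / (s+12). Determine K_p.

No free integrators in G(s): this is a type 0 system.
K_p = lim_{s→0} G(s) = 300 / (12) = 25.

25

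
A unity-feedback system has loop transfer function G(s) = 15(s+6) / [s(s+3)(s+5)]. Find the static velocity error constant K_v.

6

System type = 1 (one pole at s=0).
K_v = lim_{s→0} s·G(s) = 15·6 / (3·5) = 6.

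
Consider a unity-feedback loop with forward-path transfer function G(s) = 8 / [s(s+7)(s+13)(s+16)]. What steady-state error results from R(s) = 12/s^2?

2184

G(s) has one factor of s in the denominator, so the system is type 1.
K_v = lim_{s→0} s·G(s) = 8 / (7·13·16) = 1/182.
e_ss = 12/K_v = 12/(1/182) = 2184.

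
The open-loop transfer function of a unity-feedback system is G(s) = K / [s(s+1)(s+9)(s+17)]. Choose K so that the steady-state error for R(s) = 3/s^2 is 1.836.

250

The open loop has one pole at the origin → type 1 system.
K_v = lim_{s→0} s·G(s) = K / (1·9·17) = (1/153)·K.
e_ss = 3/K_v = 1.836 ⇒ K_v = 250/153 ⇒ K = (250/153)/(1/153) = 250.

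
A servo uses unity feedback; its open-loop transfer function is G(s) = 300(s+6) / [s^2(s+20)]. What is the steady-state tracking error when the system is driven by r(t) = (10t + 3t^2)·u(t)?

1/15

The open loop has two poles at the origin → type 2 system. Taking each input component in turn:
  • 10t: tracked with zero error.
  • 3t^2: e_ss = 6/K_a with K_a=90 → 1/15.
Total e_ss = 1/15.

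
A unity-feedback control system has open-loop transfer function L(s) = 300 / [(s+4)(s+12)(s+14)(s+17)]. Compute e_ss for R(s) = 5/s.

System type = 0 (no poles at s=0).
K_p = lim_{s→0} L(s) = 300 / (4·12·14·17) = 25/952.
e_ss = 5/(1 + K_p) = 5/(977/952) = 4760/977.

4760/977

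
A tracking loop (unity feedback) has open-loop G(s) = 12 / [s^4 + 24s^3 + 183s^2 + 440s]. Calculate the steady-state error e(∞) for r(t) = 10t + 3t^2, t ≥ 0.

infinity

Lowest-order denominator term is 440s, so the open loop has 1 pole at the origin → type 1 system. Treating each term separately:
  • 10t: e_ss = 10/K_v with K_v=3/110 → 1100/3.
  • 3t^2: a type-1 system cannot track it, e_ss → ∞.
The unbounded component dominates.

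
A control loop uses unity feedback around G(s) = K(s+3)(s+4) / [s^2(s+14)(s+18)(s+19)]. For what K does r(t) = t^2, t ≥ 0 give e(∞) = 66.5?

12

G(s) has two factors of s in the denominator, so the system is type 2.
K_a = lim_{s→0} s^2·G(s) = K·3·4 / (14·18·19) = (1/399)·K.
e_ss = 2/K_a = 66.5 ⇒ K_a = 4/133 ⇒ K = (4/133)/(1/399) = 12.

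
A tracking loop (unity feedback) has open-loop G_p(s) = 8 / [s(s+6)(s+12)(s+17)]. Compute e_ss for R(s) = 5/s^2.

System type = 1 (one pole at s=0).
K_v = lim_{s→0} s·G_p(s) = 8 / (6·12·17) = 1/153.
e_ss = 5/K_v = 5/(1/153) = 765.

765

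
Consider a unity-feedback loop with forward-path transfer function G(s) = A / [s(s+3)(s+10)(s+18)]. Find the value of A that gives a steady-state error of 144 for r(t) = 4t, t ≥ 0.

System type = 1 (one pole at s=0).
K_v = lim_{s→0} s·G(s) = A / (3·10·18) = (1/540)·A.
e_ss = 4/K_v = 144 ⇒ K_v = 1/36 ⇒ A = (1/36)/(1/540) = 15.

15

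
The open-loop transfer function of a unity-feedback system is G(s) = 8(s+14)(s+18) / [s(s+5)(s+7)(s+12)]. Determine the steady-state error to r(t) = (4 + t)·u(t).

G(s) has one factor of s in the denominator, so the system is type 1. Taking each input component in turn:
  • 4: tracked with zero error.
  • t: e_ss = 1/K_v with K_v=4.8 → 5/24.
Total e_ss = 5/24.

5/24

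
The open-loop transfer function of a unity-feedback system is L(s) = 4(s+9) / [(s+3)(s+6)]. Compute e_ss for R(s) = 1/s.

1/3

L(s) has no factors of s in the denominator, so the system is type 0.
K_p = lim_{s→0} L(s) = 4·9 / (3·6) = 2.
e_ss = 1/(1 + K_p) = 1/3.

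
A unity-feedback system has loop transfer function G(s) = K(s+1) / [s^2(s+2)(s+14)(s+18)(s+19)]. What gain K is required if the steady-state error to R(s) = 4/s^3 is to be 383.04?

G(s) has two factors of s in the denominator, so the system is type 2.
K_a = lim_{s→0} s^2·G(s) = K·1 / (2·14·18·19) = (1/9576)·K.
e_ss = 4/K_a = 383.04 ⇒ K_a = 25/2394 ⇒ K = (25/2394)/(1/9576) = 100.

100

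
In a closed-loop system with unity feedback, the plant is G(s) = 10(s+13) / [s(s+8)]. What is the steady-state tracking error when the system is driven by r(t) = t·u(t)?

G(s) has one factor of s in the denominator, so the system is type 1.
K_v = lim_{s→0} s·G(s) = 10·13 / (8) = 16.25.
e_ss = 1/K_v = 1/16.25 = 4/65.

4/65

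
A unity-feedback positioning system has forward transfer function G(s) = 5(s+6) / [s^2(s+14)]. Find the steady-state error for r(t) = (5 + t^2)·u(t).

The open loop has two poles at the origin → type 2 system. By superposition:
  • 5: tracked with zero error.
  • t^2: e_ss = 2/K_a with K_a=15/7 → 14/15.
Total e_ss = 14/15.

14/15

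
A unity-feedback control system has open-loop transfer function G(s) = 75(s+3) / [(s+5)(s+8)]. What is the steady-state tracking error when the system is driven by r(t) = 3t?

The open loop has no poles at the origin → type 0 system.
K_v = lim_{s→0} s·G(s) = 0; the steady-state error to this ramp input grows without bound.

infinity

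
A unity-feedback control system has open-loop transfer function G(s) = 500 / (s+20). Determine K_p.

G(s) has no factors of s in the denominator, so the system is type 0.
K_p = lim_{s→0} G(s) = 500 / (20) = 25.

25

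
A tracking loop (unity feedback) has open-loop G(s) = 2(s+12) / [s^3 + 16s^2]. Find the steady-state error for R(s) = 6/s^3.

4

Factoring s^2 from the denominator leaves a polynomial with constant term 16, so the system is type 2.
K_a = lim_{s→0} s^2·G(s) = 2·12 / 16 = 1.5.
r(t) = 3t^2 gives R(s) = 6/s^3.
e_ss = 6/K_a = 6/1.5 = 4.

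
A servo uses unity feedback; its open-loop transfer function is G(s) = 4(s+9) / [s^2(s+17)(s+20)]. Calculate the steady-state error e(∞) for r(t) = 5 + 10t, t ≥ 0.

G(s) has two factors of s in the denominator, so the system is type 2. Treating each term separately:
  • 5: tracked with zero error.
  • 10t: tracked with zero error.
Total e_ss = 0.

0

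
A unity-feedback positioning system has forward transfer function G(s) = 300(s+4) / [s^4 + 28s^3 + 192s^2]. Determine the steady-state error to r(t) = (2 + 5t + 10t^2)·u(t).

Lowest-order denominator term is 192s^2, so the open loop has 2 poles at the origin → type 2 system. By superposition:
  • 2: tracked with zero error.
  • 5t: tracked with zero error.
  • 10t^2: e_ss = 20/K_a with K_a=6.25 → 3.2.
Total e_ss = 3.2.

3.2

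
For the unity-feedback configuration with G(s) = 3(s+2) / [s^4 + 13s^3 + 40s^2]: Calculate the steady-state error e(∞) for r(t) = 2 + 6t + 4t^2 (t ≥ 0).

Lowest-order denominator term is 40s^2, so the open loop has 2 poles at the origin → type 2 system. Taking each input component in turn:
  • 2: tracked with zero error.
  • 6t: tracked with zero error.
  • 4t^2: e_ss = 8/K_a with K_a=0.15 → 160/3.
Total e_ss = 160/3.

160/3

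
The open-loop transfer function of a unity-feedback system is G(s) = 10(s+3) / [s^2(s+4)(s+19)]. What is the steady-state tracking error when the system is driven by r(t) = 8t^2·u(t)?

608/15

Two free integrators in G(s): this is a type 2 system.
K_a = lim_{s→0} s^2·G(s) = 10·3 / (4·19) = 15/38.
r(t) = 8t^2 gives R(s) = 16/s^3.
e_ss = 16/K_a = 16/(15/38) = 608/15.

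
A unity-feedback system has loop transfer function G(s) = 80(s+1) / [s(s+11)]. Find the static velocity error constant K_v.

80/11

System type = 1 (one pole at s=0).
K_v = lim_{s→0} s·G(s) = 80·1 / (11) = 80/11.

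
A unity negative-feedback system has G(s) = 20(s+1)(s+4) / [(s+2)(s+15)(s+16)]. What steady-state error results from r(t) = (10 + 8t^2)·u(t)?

The open loop has no poles at the origin → type 0 system. Treating each term separately:
  • 10: e_ss = 10/(1+K_p) with K_p=1/6 → 60/7.
  • 8t^2: a type-0 system cannot track it, e_ss → ∞.
The unbounded component dominates.

infinity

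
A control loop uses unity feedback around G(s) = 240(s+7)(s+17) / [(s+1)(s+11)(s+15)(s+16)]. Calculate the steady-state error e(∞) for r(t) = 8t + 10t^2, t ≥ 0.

G(s) has no factors of s in the denominator, so the system is type 0. Taking each input component in turn:
  • 8t: a type-0 system cannot track it, e_ss → ∞.
  • 10t^2: a type-0 system cannot track it, e_ss → ∞.
The unbounded component dominates.

infinity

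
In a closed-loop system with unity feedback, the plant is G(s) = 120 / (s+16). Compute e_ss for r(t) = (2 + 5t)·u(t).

System type = 0 (no poles at s=0). Taking each input component in turn:
  • 2: e_ss = 2/(1+K_p) with K_p=7.5 → 4/17.
  • 5t: a type-0 system cannot track it, e_ss → ∞.
The unbounded component dominates.

infinity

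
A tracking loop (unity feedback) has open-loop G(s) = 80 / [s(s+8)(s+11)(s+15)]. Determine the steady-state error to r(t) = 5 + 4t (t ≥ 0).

One free integrator in G(s): this is a type 1 system. Taking each input component in turn:
  • 5: tracked with zero error.
  • 4t: e_ss = 4/K_v with K_v=2/33 → 66.
Total e_ss = 66.

66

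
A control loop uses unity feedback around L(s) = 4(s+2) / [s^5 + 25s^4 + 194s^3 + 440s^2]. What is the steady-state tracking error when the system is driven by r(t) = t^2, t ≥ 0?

110

Factoring s^2 from the denominator leaves a polynomial with constant term 440, so the system is type 2.
K_a = lim_{s→0} s^2·L(s) = 4·2 / 440 = 1/55.
r(t) = t^2 gives R(s) = 2/s^3.
e_ss = 2/K_a = 2/(1/55) = 110.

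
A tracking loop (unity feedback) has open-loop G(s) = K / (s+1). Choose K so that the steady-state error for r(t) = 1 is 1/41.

40

No free integrators in G(s): this is a type 0 system.
K_p = lim_{s→0} G(s) = K / (1) = 1·K.
e_ss = 1/(1 + K_p) = 1/41 ⇒ 1 + 1·K = 41 ⇒ K = 40.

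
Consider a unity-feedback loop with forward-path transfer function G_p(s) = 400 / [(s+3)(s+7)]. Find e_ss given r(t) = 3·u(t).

63/421

The open loop has no poles at the origin → type 0 system.
K_p = lim_{s→0} G_p(s) = 400 / (3·7) = 400/21.
e_ss = 3/(1 + K_p) = 3/(421/21) = 63/421.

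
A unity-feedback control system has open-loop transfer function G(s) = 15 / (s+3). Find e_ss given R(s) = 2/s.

1/3

The open loop has no poles at the origin → type 0 system.
K_p = lim_{s→0} G(s) = 15 / (3) = 5.
e_ss = 2/(1 + K_p) = 2/6 = 1/3.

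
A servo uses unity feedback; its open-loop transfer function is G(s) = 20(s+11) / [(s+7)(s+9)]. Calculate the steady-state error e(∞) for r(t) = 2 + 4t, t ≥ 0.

infinity

System type = 0 (no poles at s=0). By superposition:
  • 2: e_ss = 2/(1+K_p) with K_p=220/63 → 126/283.
  • 4t: a type-0 system cannot track it, e_ss → ∞.
The unbounded component dominates.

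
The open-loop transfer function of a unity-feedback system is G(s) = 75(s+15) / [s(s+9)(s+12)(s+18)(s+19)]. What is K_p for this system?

infinity

K_p = lim_{s→0} G(s); with 1 pole at the origin the limit diverges, so K_p = ∞.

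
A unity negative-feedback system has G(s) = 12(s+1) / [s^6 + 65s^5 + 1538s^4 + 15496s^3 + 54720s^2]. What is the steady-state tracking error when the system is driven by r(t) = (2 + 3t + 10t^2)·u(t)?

91200

Factoring s^2 from the denominator leaves a polynomial with constant term 54720, so the system is type 2. By superposition:
  • 2: tracked with zero error.
  • 3t: tracked with zero error.
  • 10t^2: e_ss = 20/K_a with K_a=1/4560 → 91200.
Total e_ss = 91200.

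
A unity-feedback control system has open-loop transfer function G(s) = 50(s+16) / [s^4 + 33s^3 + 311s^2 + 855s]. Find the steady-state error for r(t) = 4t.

4.275

Factoring s from the denominator leaves a polynomial with constant term 855, so the system is type 1.
K_v = lim_{s→0} s·G(s) = 50·16 / 855 = 160/171.
e_ss = 4/K_v = 4/(160/171) = 4.275.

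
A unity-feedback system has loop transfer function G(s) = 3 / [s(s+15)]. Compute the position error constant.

K_p = lim_{s→0} G(s); with 1 pole at the origin the limit diverges, so K_p = ∞.

infinity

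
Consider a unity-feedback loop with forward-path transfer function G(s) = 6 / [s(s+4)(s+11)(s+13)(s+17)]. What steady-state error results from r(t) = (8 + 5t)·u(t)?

24310/3

System type = 1 (one pole at s=0). Taking each input component in turn:
  • 8: tracked with zero error.
  • 5t: e_ss = 5/K_v with K_v=3/4862 → 24310/3.
Total e_ss = 24310/3.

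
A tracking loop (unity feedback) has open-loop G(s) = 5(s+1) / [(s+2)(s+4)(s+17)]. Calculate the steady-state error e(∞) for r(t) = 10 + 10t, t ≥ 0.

System type = 0 (no poles at s=0). By superposition:
  • 10: e_ss = 10/(1+K_p) with K_p=5/136 → 1360/141.
  • 10t: a type-0 system cannot track it, e_ss → ∞.
The unbounded component dominates.

infinity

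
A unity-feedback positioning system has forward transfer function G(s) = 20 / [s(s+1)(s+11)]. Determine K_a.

0

G(s) has one factor of s in the denominator, so the system is type 1.
K_a = lim_{s→0} s^2·G(s) = 0 (the extra factor of s kills the finite limit).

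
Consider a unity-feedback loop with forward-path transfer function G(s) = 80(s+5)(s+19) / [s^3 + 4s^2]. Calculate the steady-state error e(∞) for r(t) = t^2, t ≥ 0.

1/950

Factoring s^2 from the denominator leaves a polynomial with constant term 4, so the system is type 2.
K_a = lim_{s→0} s^2·G(s) = 80·5·19 / 4 = 1900.
r(t) = t^2 gives R(s) = 2/s^3.
e_ss = 2/K_a = 2/1900 = 1/950.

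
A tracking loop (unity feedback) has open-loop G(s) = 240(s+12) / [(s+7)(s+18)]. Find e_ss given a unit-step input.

7/167

No free integrators in G(s): this is a type 0 system.
K_p = lim_{s→0} G(s) = 240·12 / (7·18) = 160/7.
e_ss = 1/(1 + K_p) = 1/(167/7) = 7/167.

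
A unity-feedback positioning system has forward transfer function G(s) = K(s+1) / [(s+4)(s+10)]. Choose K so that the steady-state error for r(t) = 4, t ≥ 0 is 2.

40

G(s) has no factors of s in the denominator, so the system is type 0.
K_p = lim_{s→0} G(s) = K·1 / (4·10) = 0.025·K.
e_ss = 4/(1 + K_p) = 2 ⇒ 1 + 0.025·K = 2 ⇒ K = 40.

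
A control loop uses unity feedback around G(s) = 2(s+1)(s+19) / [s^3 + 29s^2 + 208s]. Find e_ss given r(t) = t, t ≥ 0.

Lowest-order denominator term is 208s, so the open loop has 1 pole at the origin → type 1 system.
K_v = lim_{s→0} s·G(s) = 2·1·19 / 208 = 19/104.
e_ss = 1/K_v = 1/(19/104) = 104/19.

104/19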